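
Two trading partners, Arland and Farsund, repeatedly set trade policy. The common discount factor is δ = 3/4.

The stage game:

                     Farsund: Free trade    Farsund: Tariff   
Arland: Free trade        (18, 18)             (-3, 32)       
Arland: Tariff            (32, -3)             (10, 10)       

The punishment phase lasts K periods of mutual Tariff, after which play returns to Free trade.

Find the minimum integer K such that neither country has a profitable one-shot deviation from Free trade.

4

Need Σ_{k=1}^{K} δ^k ≥ (32−18)/(18−10) = 1.7500 at δ = 3/4.
At K = 3 the sum is 1.7344 < 1.7500; at K = 4 it is 2.0508 ≥ 1.7500.
So the minimum punishment length is K = 4.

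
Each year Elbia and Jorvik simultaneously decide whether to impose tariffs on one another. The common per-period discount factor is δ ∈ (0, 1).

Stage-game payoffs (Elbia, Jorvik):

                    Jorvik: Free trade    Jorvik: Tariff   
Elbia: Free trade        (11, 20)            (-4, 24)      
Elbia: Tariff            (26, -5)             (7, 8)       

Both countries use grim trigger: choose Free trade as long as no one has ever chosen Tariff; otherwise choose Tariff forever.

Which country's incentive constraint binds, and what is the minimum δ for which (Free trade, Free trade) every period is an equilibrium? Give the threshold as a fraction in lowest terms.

Elbia's threshold: (26−11)/(26−7) = 15/19.
Jorvik's threshold: (24−20)/(24−8) = 1/4.
15/19 > 1/4, so Elbia binds and δ* = 15/19.

Elbia; δ ≥ 15/19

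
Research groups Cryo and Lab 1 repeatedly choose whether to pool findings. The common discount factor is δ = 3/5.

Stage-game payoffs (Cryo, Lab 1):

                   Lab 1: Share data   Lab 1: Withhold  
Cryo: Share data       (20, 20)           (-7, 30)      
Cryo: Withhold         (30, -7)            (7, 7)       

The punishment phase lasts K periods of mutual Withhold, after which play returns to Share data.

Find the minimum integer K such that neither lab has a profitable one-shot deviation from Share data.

IC: δ(1−δ^K)/(1−δ) ≥ (30−20)/(20−7) = 10/13.
With δ = 3/5: need 1 − δ^K ≥ 10/13·(1−3/5)/(3/5), i.e. δ^K ≤ 0.4872.
Since (3/5)^1 = 0.6000 and (3/5)^2 = 0.3600, the smallest such K is 2.

2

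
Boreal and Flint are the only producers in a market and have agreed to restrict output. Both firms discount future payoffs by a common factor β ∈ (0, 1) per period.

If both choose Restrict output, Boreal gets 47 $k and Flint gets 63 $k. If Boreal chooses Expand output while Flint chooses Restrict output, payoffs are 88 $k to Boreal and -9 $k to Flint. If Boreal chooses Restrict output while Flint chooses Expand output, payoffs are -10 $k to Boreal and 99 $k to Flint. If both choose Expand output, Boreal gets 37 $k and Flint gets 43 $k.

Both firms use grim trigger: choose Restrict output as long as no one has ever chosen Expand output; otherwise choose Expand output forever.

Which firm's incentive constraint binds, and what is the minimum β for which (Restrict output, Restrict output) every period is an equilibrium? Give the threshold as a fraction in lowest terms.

Boreal; β ≥ 41/51

Boreal: cooperation gives 47 each period; deviation gives 88 once then 37 forever.
  47/(1−β) ≥ 88 + 37β/(1−β) ⇒ β ≥ 41/51.
Flint: cooperation gives 63 each period; deviation gives 99 once then 43 forever.
  β ≥ 36/56 = 9/14.
Both must hold, so the binding constraint is Boreal's: β ≥ 41/51.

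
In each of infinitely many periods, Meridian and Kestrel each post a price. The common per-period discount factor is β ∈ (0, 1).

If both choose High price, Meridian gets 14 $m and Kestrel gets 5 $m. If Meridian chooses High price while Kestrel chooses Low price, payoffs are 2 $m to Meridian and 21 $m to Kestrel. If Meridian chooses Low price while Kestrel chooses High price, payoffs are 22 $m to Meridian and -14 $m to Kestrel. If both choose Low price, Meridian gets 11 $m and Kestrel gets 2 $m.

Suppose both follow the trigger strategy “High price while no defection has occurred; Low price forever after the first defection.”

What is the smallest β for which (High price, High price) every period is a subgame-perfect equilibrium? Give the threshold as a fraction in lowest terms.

Meridian's threshold: (22−14)/(22−11) = 8/11.
Kestrel's threshold: (21−5)/(21−2) = 16/19.
8/11 < 16/19, so Kestrel binds and β* = 16/19.

16/19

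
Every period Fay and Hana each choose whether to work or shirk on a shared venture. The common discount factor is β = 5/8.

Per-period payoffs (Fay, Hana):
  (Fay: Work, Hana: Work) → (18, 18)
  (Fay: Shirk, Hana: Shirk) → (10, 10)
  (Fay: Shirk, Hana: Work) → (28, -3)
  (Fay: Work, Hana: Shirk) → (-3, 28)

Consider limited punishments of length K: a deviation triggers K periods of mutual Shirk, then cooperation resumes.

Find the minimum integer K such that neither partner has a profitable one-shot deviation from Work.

3

No profitable deviation requires (18−10)(β+…+β^K) ≥ 28−18, i.e. β+…+β^K ≥ 5/4 ≈ 1.2500.
With β = 5/8, the partial sums are K=1: 0.6250, K=2: 1.0156, K=3: 1.2598.
K = 3 is the first length at which the sum reaches 1.2500.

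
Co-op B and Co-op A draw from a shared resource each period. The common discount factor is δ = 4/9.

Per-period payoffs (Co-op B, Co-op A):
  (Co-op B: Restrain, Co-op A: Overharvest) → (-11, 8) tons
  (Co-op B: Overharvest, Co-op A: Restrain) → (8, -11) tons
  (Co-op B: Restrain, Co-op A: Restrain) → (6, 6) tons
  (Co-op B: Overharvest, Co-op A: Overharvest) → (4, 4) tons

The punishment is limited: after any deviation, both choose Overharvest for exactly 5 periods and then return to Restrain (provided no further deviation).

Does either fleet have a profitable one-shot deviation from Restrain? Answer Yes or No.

Comparing payoff streams over the 6 periods until play realigns: cooperate → 6(1+δ+…+δ^5); deviate → 8 + 4(δ+…+δ^5).
Cooperation is sustained iff (6−4)(δ+…+δ^5) ≥ 8−6.
δ+…+δ^5 = 4/9·(1−(4/9)^5)/(1−4/9) = 0.7861, and (8−6)/(6−4) = 1.0000.
0.7861 < 1.0000, so cooperation is not sustainable.

Yes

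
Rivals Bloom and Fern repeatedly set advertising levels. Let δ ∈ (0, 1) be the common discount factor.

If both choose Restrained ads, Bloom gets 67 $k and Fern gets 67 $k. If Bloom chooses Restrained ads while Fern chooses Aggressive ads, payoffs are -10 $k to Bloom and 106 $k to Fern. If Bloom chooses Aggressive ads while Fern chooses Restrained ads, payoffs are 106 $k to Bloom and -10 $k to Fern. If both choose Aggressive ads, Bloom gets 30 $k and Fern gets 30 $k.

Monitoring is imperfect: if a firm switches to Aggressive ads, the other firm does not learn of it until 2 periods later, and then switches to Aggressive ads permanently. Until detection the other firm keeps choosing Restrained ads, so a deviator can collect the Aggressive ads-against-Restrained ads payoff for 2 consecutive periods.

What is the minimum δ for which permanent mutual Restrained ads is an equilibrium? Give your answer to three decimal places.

0.716

The best deviation is to choose Aggressive ads for all 2 undetected periods, earning 106 each, then 30 forever once detected.
Deviation value: 106(1−δ^2)/(1−δ) + 30δ^2/(1−δ); cooperation value: 67/(1−δ).
IC: 67 ≥ 106(1−δ^2) + 30δ^2 = 106 − 76δ^2.
So δ^2 ≥ 39/76, giving δ ≥ (39/76)^(1/2) ≈ 0.716.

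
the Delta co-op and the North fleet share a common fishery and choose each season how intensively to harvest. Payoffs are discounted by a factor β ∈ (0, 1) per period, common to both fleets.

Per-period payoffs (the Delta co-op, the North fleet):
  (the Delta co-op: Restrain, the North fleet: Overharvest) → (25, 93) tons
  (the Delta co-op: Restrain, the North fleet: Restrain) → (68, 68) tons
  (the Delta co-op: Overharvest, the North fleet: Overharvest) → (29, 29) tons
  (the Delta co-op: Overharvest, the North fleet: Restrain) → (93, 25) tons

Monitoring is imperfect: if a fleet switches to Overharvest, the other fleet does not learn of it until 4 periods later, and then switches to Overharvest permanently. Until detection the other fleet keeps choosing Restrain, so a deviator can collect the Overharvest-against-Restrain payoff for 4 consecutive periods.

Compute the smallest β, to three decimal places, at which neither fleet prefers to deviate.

Deviating for the 4 undetected periods gains 93−68 = 25 per period over cooperation, then loses 68−29 = 39 per period forever once punishment starts.
Gain: 25(1 + β + … + β^3); loss: 39·β^4/(1−β).
No profitable deviation ⇔ 25(1−β^4) ≤ 39·β^4, i.e. β^4 ≥ 25/(25+39) = 25/64.
Hence β ≥ (25/64)^(1/4) ≈ 0.791.

0.791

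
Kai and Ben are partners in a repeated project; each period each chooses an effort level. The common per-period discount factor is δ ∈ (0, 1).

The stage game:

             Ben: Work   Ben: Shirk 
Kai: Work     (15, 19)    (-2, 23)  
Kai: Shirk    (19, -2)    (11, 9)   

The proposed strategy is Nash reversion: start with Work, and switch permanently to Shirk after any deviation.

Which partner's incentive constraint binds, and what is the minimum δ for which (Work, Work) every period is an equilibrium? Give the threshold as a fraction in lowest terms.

Kai; δ ≥ 1/2

Kai: cooperation gives 15 each period; deviation gives 19 once then 11 forever.
  15/(1−δ) ≥ 19 + 11δ/(1−δ) ⇒ δ ≥ 4/8 = 1/2.
Ben: cooperation gives 19 each period; deviation gives 23 once then 9 forever.
  δ ≥ 4/14 = 2/7.
Both must hold, so the binding constraint is Kai's: δ ≥ 1/2.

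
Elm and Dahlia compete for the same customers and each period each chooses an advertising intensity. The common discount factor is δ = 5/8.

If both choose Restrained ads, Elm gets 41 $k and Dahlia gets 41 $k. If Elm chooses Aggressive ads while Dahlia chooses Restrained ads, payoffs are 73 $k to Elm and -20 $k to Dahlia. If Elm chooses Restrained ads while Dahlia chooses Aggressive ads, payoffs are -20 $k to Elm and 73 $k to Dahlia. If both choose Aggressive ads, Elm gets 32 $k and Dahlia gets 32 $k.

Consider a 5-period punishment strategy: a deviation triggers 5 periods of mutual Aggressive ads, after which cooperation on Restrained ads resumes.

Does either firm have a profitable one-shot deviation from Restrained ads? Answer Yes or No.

Yes

A one-shot deviation gives 73 now, then 32 for 5 periods, then back to 41.
Gain from deviating: (73−41) today; loss: (41−32) in each of the next 5 periods.
No-deviation condition: (41−32)(δ+…+δ^5) ≥ 73−41, i.e. δ+…+δ^5 ≥ 32/9.
At δ = 5/8: δ+…+δ^5 = 1.5077 < 3.5556.
So cooperation is not sustainable.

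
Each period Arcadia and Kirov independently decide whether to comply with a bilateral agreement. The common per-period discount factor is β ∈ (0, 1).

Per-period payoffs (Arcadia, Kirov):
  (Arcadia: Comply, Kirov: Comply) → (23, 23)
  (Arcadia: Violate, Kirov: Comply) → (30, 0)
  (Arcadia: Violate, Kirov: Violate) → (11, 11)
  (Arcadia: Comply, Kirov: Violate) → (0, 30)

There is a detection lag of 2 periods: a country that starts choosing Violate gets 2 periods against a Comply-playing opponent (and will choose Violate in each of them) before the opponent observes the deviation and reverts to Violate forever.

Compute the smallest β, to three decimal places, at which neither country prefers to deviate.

Deviating for the 2 undetected periods gains 30−23 = 7 per period over cooperation, then loses 23−11 = 12 per period forever once punishment starts.
Gain: 7(1 + β + … + β^1); loss: 12·β^2/(1−β).
No profitable deviation ⇔ 7(1−β^2) ≤ 12·β^2, i.e. β^2 ≥ 7/(7+12) = 7/19.
Hence β ≥ (7/19)^(1/2) ≈ 0.607.

0.607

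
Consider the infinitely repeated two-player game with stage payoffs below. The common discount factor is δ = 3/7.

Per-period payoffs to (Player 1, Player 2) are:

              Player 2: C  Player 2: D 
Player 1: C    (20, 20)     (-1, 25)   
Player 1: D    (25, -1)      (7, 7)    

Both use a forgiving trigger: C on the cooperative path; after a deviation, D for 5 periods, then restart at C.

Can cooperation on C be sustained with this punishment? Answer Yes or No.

Yes

IC: δ+…+δ^5 ≥ (25−20)/(20−7) = 5/13.
At δ = 3/7: partial sum = 0.7392 ≥ 0.3846. Cooperation sustainable.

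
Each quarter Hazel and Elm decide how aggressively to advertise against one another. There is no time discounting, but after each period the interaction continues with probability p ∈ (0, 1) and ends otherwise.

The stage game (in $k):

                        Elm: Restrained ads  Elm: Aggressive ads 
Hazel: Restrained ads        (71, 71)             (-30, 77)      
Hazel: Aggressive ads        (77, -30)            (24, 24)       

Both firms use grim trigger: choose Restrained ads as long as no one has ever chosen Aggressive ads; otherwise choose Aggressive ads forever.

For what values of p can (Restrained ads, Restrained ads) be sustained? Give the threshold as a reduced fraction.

6/53

With no time discounting, the continuation probability p plays the role of the discount factor.
Grim-trigger IC: 71/(1−p) ≥ 77 + 24p/(1−p) ⇒ p ≥ (77−71)/(77−24) = 6/53.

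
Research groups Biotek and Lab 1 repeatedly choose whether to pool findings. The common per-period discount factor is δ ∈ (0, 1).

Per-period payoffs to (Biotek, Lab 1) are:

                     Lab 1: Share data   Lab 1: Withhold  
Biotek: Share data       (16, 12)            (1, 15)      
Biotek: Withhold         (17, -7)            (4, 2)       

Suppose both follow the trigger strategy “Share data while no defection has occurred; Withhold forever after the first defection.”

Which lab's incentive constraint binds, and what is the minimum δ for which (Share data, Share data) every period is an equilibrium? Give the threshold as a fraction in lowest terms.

For Biotek: deviation gain 17−16 = 1, per-period punishment loss 16−4 = 12. IC gives δ ≥ 1/13.
For Lab 1: gain 3, loss 10 per period, so δ ≥ 3/13.
The tighter constraint is Lab 1's, so cooperation needs δ ≥ 3/13.

Lab 1; δ ≥ 3/13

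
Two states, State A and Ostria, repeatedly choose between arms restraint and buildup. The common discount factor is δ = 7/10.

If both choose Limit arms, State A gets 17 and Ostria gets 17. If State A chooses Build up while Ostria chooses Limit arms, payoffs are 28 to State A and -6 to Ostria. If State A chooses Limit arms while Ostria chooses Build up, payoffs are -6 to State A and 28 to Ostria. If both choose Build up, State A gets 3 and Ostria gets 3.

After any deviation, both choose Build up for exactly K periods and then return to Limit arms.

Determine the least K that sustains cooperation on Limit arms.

2

Need Σ_{k=1}^{K} δ^k ≥ (28−17)/(17−3) = 0.7857 at δ = 7/10.
At K = 1 the sum is 0.7000 < 0.7857; at K = 2 it is 1.1900 ≥ 0.7857.
So the minimum punishment length is K = 2.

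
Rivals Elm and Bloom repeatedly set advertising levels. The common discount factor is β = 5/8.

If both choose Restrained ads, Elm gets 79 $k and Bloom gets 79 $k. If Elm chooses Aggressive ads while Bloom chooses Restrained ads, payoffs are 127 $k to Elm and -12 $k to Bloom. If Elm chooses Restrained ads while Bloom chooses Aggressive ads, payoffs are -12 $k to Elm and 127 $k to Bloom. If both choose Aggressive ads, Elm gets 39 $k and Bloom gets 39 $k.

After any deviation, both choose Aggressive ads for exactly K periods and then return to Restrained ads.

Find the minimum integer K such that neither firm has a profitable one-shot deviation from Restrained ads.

3

Need Σ_{k=1}^{K} β^k ≥ (127−79)/(79−39) = 1.2000 at β = 5/8.
At K = 2 the sum is 1.0156 < 1.2000; at K = 3 it is 1.2598 ≥ 1.2000.
So the minimum punishment length is K = 3.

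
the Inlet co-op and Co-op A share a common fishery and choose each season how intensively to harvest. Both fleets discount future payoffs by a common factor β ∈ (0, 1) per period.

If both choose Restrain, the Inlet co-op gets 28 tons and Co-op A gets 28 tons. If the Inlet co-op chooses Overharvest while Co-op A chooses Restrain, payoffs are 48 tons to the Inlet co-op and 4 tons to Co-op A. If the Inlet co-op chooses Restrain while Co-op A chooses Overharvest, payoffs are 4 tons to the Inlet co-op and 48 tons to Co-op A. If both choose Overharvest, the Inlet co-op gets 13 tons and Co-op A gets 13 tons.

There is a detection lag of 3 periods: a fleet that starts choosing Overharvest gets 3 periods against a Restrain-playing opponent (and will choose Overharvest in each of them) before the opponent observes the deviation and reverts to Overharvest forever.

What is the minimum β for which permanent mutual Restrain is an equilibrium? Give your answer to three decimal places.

0.830

A deviator earns 48 for 3 periods, then 13 forever; cooperating earns 28 forever. Multiplying the IC by (1−β):
28 ≥ 48(1−β^3) + 13β^3, so 35·β^3 ≥ 20 and β^3 ≥ 4/7.
β ≥ (4/7)^(1/3) ≈ 0.830.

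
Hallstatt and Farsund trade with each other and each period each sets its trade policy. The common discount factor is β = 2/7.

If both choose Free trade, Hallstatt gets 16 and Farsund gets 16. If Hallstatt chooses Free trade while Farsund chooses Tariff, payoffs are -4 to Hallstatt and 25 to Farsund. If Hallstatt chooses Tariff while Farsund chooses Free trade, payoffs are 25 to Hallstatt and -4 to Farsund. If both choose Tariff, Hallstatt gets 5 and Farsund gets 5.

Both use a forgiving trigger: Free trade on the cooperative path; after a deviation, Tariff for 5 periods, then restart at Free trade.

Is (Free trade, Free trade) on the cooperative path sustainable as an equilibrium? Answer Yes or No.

No

Comparing payoff streams over the 6 periods until play realigns: cooperate → 16(1+β+…+β^5); deviate → 25 + 5(β+…+β^5).
Cooperation is sustained iff (16−5)(β+…+β^5) ≥ 25−16.
β+…+β^5 = 2/7·(1−(2/7)^5)/(1−2/7) = 0.3992, and (25−16)/(16−5) = 0.8182.
0.3992 < 0.8182, so cooperation is not sustainable.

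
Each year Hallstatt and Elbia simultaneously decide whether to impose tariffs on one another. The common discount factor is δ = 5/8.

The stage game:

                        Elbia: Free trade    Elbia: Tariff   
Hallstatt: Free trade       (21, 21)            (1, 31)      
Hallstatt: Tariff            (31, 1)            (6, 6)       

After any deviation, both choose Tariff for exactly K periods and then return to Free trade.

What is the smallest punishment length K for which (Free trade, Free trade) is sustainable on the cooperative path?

2

Need Σ_{k=1}^{K} δ^k ≥ (31−21)/(21−6) = 0.6667 at δ = 5/8.
At K = 1 the sum is 0.6250 < 0.6667; at K = 2 it is 1.0156 ≥ 0.6667.
So the minimum punishment length is K = 2.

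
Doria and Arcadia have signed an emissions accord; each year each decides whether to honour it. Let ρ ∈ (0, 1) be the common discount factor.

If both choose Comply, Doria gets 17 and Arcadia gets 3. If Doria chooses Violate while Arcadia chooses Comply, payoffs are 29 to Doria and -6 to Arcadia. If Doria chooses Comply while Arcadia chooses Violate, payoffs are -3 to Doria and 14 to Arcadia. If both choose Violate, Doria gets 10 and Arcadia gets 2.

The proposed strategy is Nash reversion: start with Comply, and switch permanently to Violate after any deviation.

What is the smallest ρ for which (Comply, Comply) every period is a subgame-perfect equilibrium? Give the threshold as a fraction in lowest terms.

11/12

For Doria: deviation gain 29−17 = 12, per-period punishment loss 17−10 = 7. IC gives ρ ≥ 12/19.
For Arcadia: gain 11, loss 1 per period, so ρ ≥ 11/12.
The tighter constraint is Arcadia's, so cooperation needs ρ ≥ 11/12.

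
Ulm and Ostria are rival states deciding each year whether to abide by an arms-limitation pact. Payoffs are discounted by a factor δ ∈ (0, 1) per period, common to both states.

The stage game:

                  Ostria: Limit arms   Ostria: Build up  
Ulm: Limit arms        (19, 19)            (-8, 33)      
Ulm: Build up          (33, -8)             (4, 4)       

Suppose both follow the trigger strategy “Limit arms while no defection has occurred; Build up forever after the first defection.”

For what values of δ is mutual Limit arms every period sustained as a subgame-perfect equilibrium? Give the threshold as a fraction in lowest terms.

19/(1−δ) ≥ 33 + 4δ/(1−δ)
19 ≥ 33 − 29δ
δ ≥ 14/29.

14/29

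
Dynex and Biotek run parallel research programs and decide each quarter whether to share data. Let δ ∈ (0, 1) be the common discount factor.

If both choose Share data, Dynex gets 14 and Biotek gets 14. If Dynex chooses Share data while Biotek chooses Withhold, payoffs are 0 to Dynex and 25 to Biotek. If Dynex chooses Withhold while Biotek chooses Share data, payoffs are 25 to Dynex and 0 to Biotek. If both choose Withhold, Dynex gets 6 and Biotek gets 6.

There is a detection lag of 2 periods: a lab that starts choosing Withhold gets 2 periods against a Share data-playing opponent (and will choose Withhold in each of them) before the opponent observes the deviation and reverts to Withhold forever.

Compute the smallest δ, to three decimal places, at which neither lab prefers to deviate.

The best deviation is to choose Withhold for all 2 undetected periods, earning 25 each, then 6 forever once detected.
Deviation value: 25(1−δ^2)/(1−δ) + 6δ^2/(1−δ); cooperation value: 14/(1−δ).
IC: 14 ≥ 25(1−δ^2) + 6δ^2 = 25 − 19δ^2.
So δ^2 ≥ 11/19, giving δ ≥ (11/19)^(1/2) ≈ 0.761.

0.761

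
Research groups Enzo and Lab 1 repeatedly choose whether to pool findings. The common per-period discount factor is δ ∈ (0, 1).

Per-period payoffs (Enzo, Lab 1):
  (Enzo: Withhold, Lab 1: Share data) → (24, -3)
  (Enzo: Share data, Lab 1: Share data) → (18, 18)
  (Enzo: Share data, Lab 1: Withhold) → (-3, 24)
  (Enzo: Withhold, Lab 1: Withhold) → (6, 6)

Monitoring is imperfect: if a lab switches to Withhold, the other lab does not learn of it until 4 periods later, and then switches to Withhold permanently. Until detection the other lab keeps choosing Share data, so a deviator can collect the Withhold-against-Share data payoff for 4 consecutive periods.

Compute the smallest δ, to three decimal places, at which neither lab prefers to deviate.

0.760

The best deviation is to choose Withhold for all 4 undetected periods, earning 24 each, then 6 forever once detected.
Deviation value: 24(1−δ^4)/(1−δ) + 6δ^4/(1−δ); cooperation value: 18/(1−δ).
IC: 18 ≥ 24(1−δ^4) + 6δ^4 = 24 − 18δ^4.
So δ^4 ≥ 6/18 = 1/3, giving δ ≥ (1/3)^(1/4) ≈ 0.760.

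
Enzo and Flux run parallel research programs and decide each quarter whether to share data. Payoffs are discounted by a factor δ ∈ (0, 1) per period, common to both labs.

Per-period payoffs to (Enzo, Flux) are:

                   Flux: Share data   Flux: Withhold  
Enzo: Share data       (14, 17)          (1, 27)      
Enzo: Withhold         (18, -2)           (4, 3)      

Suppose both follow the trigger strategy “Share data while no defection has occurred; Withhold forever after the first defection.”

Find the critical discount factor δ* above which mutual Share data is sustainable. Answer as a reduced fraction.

5/12

For Enzo: deviation gain 18−14 = 4, per-period punishment loss 14−4 = 10. IC gives δ ≥ 4/14 = 2/7.
For Flux: gain 10, loss 14 per period, so δ ≥ 10/24 = 5/12.
The tighter constraint is Flux's, so cooperation needs δ ≥ 5/12.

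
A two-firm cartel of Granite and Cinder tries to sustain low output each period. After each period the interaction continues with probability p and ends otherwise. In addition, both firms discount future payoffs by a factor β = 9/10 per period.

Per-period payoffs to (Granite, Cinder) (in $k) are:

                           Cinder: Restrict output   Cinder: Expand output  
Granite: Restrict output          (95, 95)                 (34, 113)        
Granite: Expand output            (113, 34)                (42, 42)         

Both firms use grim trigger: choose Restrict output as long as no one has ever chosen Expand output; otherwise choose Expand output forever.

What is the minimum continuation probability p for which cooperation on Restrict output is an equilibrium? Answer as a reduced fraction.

20/71

With continuation probability p and discount β, the effective per-period discount factor is βp.
Grim-trigger IC: βp ≥ (113−95)/(113−42) = 18/71.
So p ≥ (18/71)/(9/10) = 20/71.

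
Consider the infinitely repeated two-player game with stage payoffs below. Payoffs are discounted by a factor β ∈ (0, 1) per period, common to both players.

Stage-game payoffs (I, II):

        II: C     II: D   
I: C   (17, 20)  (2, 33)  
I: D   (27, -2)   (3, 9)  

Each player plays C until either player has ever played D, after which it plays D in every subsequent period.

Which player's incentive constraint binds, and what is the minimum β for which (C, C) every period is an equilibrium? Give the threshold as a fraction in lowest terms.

For I: deviation gain 27−17 = 10, per-period punishment loss 17−3 = 14. IC gives β ≥ 10/24 = 5/12.
For II: gain 13, loss 11 per period, so β ≥ 13/24.
The tighter constraint is II's, so cooperation needs β ≥ 13/24.

II; β ≥ 13/24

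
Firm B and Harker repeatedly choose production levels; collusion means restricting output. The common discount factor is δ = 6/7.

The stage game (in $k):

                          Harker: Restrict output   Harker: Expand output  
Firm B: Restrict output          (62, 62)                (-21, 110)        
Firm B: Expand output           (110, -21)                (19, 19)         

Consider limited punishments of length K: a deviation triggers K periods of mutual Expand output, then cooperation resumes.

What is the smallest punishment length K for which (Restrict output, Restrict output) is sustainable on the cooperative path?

2

Need Σ_{k=1}^{K} δ^k ≥ (110−62)/(62−19) = 1.1163 at δ = 6/7.
At K = 1 the sum is 0.8571 < 1.1163; at K = 2 it is 1.5918 ≥ 1.1163.
So the minimum punishment length is K = 2.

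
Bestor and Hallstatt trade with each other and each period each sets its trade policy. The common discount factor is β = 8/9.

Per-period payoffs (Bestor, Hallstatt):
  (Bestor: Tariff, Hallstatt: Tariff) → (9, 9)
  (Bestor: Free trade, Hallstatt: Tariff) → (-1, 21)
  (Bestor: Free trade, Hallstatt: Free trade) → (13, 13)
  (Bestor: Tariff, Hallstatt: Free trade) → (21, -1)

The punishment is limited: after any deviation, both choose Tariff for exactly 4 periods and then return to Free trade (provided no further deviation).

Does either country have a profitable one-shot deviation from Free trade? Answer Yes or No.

A one-shot deviation gives 21 now, then 9 for 4 periods, then back to 13.
Gain from deviating: (21−13) today; loss: (13−9) in each of the next 4 periods.
No-deviation condition: (13−9)(β+…+β^4) ≥ 21−13, i.e. β+…+β^4 ≥ 2.
At β = 8/9: β+…+β^4 = 3.0056 ≥ 2.0000.
So cooperation is sustainable.

No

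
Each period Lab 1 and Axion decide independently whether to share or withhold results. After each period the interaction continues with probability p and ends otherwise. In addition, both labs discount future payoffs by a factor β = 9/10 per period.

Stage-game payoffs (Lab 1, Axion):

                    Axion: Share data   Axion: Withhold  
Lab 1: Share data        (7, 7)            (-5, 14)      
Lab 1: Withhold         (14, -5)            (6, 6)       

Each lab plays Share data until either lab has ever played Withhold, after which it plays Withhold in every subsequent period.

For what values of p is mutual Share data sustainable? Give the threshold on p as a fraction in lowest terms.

35/36

Expected continuation weight on next period's payoff is β·p = 9/10·p, which plays the role of the discount factor.
Cooperation requires 9/10·p ≥ (14−7)/(14−6) = 7/8, hence p ≥ 35/36.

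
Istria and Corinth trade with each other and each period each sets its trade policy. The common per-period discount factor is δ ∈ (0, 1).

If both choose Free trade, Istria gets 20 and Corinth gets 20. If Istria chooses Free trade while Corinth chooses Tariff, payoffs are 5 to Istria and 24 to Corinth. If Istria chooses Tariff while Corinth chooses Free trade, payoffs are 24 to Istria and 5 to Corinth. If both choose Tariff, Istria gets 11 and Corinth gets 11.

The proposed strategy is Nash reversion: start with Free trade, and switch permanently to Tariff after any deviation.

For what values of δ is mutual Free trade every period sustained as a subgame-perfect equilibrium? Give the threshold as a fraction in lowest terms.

20/(1−δ) ≥ 24 + 11δ/(1−δ)
20 ≥ 24 − 13δ
δ ≥ 4/13.

4/13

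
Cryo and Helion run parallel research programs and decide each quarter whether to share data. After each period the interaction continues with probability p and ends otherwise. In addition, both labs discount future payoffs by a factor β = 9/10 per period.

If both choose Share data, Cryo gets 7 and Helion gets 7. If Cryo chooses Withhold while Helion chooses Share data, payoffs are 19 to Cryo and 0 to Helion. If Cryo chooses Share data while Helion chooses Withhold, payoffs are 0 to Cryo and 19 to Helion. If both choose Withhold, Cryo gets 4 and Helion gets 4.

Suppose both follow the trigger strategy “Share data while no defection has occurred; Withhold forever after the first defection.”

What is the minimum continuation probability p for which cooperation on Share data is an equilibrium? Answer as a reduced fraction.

Expected continuation weight on next period's payoff is β·p = 9/10·p, which plays the role of the discount factor.
Cooperation requires 9/10·p ≥ (19−7)/(19−4) = 4/5, hence p ≥ 8/9.

8/9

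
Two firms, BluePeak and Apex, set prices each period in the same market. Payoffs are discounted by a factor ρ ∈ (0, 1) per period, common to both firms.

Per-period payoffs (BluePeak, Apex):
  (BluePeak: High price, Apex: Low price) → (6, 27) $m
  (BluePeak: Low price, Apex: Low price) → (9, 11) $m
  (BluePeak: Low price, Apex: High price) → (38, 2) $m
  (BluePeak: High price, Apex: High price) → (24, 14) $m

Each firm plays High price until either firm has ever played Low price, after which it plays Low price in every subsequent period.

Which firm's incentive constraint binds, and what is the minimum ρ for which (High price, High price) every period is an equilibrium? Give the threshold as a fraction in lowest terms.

Apex; ρ ≥ 13/16

For BluePeak: deviation gain 38−24 = 14, per-period punishment loss 24−9 = 15. IC gives ρ ≥ 14/29.
For Apex: gain 13, loss 3 per period, so ρ ≥ 13/16.
The tighter constraint is Apex's, so cooperation needs ρ ≥ 13/16.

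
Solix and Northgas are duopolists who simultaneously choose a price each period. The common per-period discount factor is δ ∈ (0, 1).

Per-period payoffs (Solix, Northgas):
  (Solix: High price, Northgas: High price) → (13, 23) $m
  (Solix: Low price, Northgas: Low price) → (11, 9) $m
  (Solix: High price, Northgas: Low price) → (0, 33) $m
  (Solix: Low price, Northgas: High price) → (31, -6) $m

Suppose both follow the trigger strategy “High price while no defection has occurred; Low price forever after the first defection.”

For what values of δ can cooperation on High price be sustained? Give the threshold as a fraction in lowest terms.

For Solix: deviation gain 31−13 = 18, per-period punishment loss 13−11 = 2. IC gives δ ≥ 18/20 = 9/10.
For Northgas: gain 10, loss 14 per period, so δ ≥ 10/24 = 5/12.
The tighter constraint is Solix's, so cooperation needs δ ≥ 9/10.

9/10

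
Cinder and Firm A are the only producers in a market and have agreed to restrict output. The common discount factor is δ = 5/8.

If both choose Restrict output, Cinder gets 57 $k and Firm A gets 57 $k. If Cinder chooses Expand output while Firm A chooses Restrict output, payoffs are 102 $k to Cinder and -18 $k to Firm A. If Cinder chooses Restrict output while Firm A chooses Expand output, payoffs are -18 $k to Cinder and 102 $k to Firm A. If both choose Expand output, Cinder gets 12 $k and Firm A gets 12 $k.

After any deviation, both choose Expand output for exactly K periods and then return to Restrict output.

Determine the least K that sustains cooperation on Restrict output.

IC: δ(1−δ^K)/(1−δ) ≥ (102−57)/(57−12) = 1.
With δ = 5/8: need 1 − δ^K ≥ 1·(1−5/8)/(5/8), i.e. δ^K ≤ 0.4000.
Since (5/8)^1 = 0.6250 and (5/8)^2 = 0.3906, the smallest such K is 2.

2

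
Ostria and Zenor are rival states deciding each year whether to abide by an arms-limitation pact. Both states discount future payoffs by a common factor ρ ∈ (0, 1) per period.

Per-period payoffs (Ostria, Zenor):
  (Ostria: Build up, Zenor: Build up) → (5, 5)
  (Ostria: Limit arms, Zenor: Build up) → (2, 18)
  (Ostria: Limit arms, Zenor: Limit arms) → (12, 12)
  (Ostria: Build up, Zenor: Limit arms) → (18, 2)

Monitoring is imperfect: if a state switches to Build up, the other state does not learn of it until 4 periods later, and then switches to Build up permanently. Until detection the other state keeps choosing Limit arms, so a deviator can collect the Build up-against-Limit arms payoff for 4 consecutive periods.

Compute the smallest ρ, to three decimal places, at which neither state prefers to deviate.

Deviating for the 4 undetected periods gains 18−12 = 6 per period over cooperation, then loses 12−5 = 7 per period forever once punishment starts.
Gain: 6(1 + ρ + … + ρ^3); loss: 7·ρ^4/(1−ρ).
No profitable deviation ⇔ 6(1−ρ^4) ≤ 7·ρ^4, i.e. ρ^4 ≥ 6/(6+7) = 6/13.
Hence ρ ≥ (6/13)^(1/4) ≈ 0.824.

0.824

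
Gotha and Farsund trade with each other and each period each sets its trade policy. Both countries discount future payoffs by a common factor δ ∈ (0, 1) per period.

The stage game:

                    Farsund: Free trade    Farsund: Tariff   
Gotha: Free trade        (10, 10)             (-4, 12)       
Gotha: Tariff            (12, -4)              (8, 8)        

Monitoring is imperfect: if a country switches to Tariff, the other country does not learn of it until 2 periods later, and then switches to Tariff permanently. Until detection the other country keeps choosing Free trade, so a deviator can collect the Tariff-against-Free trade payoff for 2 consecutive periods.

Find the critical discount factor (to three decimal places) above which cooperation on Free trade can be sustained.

0.707

The best deviation is to choose Tariff for all 2 undetected periods, earning 12 each, then 8 forever once detected.
Deviation value: 12(1−δ^2)/(1−δ) + 8δ^2/(1−δ); cooperation value: 10/(1−δ).
IC: 10 ≥ 12(1−δ^2) + 8δ^2 = 12 − 4δ^2.
So δ^2 ≥ 2/4 = 1/2, giving δ ≥ (1/2)^(1/2) ≈ 0.707.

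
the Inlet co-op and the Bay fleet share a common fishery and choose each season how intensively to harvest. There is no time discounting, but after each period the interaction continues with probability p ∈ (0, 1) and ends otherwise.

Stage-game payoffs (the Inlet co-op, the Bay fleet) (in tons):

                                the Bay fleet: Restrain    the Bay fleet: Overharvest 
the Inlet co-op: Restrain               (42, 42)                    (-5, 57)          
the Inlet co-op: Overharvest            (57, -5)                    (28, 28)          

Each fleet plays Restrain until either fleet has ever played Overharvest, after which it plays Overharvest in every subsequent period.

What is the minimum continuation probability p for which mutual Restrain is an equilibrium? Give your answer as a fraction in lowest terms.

Expected cooperation value is 42 + p·42 + p²·42 + … = 42/(1−p); deviation gives 57 + p·28/(1−p).
42 ≥ 57(1−p) + 28p ⇒ 29p ≥ 15 ⇒ p ≥ 15/29.

15/29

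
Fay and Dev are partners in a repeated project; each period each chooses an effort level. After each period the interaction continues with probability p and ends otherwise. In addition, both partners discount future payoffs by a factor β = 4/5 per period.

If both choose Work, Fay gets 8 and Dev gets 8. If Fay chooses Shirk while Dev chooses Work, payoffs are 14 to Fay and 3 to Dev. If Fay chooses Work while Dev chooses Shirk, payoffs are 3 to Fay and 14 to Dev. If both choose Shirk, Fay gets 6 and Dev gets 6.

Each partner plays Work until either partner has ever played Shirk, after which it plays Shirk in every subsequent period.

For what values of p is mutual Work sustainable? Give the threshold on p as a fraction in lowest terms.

Expected continuation weight on next period's payoff is β·p = 4/5·p, which plays the role of the discount factor.
Cooperation requires 4/5·p ≥ (14−8)/(14−6) = 3/4, hence p ≥ 15/16.

15/16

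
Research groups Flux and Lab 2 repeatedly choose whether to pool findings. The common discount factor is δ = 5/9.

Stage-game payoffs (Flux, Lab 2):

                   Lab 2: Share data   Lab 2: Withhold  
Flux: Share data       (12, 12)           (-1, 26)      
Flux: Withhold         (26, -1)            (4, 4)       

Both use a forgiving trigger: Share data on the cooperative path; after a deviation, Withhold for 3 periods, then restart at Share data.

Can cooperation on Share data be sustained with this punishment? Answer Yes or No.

No

A one-shot deviation gives 26 now, then 4 for 3 periods, then back to 12.
Gain from deviating: (26−12) today; loss: (12−4) in each of the next 3 periods.
No-deviation condition: (12−4)(δ+…+δ^3) ≥ 26−12, i.e. δ+…+δ^3 ≥ 7/4.
At δ = 5/9: δ+…+δ^3 = 1.0357 < 1.7500.
So cooperation is not sustainable.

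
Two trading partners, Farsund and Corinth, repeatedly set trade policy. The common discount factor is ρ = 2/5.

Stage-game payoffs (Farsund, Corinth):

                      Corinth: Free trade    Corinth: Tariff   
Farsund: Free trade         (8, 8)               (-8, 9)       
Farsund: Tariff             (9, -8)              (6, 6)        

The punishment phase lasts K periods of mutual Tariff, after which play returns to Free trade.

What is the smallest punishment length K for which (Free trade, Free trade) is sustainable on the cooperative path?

2

Need Σ_{k=1}^{K} ρ^k ≥ (9−8)/(8−6) = 0.5000 at ρ = 2/5.
At K = 1 the sum is 0.4000 < 0.5000; at K = 2 it is 0.5600 ≥ 0.5000.
So the minimum punishment length is K = 2.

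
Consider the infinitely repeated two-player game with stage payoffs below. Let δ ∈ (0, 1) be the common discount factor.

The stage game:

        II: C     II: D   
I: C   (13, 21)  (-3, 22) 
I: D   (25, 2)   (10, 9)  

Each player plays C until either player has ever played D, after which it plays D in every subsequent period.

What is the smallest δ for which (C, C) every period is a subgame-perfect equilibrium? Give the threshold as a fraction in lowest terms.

I's threshold: (25−13)/(25−10) = 4/5.
II's threshold: (22−21)/(22−9) = 1/13.
4/5 > 1/13, so I binds and δ* = 4/5.

4/5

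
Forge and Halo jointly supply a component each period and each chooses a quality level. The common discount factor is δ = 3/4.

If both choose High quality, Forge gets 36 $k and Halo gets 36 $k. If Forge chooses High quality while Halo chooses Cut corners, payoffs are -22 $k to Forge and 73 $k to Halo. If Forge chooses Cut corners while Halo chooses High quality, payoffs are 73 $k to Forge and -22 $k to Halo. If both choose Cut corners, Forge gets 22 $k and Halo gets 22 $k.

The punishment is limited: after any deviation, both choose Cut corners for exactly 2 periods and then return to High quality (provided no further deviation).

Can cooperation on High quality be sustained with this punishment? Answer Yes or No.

A one-shot deviation gives 73 now, then 22 for 2 periods, then back to 36.
Gain from deviating: (73−36) today; loss: (36−22) in each of the next 2 periods.
No-deviation condition: (36−22)(δ+…+δ^2) ≥ 73−36, i.e. δ+…+δ^2 ≥ 37/14.
At δ = 3/4: δ+…+δ^2 = 1.3125 < 2.6429.
So cooperation is not sustainable.

No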